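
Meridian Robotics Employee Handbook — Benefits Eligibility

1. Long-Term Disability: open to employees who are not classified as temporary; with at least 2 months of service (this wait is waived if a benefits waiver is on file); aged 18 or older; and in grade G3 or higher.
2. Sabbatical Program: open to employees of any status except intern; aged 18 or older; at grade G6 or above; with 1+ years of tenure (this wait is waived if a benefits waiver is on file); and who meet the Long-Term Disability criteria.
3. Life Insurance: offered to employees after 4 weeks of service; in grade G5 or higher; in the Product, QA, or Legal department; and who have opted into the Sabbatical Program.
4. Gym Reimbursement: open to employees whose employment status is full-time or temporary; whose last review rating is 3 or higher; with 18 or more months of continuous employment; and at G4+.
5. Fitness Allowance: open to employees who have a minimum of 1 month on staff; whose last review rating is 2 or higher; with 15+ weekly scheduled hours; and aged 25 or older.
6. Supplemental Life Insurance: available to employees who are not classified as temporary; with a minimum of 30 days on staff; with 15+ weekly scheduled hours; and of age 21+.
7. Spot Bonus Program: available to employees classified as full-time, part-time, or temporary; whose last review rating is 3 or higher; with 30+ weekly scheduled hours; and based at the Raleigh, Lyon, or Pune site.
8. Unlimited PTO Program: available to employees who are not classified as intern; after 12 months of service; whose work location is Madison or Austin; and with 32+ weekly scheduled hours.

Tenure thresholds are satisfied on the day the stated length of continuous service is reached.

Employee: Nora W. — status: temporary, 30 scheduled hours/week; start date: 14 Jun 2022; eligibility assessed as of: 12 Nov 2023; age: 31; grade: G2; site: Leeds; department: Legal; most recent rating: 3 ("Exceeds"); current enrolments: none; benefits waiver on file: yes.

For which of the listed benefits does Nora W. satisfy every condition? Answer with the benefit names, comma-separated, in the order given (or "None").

Service from 14 Jun 2022 to 12 Nov 2023: 516 days.
Long-Term Disability — status temporary ✗ (excluded) → not eligible.
Sabbatical Program — status temporary ✓ (not excluded); age 31 ≥ 18 ✓; grade G2 < G6 ✗ → not eligible.
Life Insurance — service 516 days ≥ 4 weeks (≈28 days) ✓; grade G2 < G5 ✗ → not eligible.
Gym Reimbursement — status temporary ✓; rating 3 ≥ 3 ✓; service 516 days < 18 months (≈540 days) ✗ → not eligible.
Fitness Allowance — service 516 days ≥ 1 month (≈30 days) ✓; rating 3 ≥ 2 ✓; 30 hrs/wk ≥ 15 ✓; age 31 ≥ 25 ✓ → eligible.
Supplemental Life Insurance — status temporary ✗ (excluded) → not eligible.
Spot Bonus Program — status temporary ✓; rating 3 ≥ 3 ✓; 30 hrs/wk ≥ 30 ✓; site Leeds ✗ (not Raleigh, Lyon, or Pune) → not eligible.
Unlimited PTO Program — status temporary ✓ (not excluded); service 516 days ≥ 12 months (≈360 days) ✓; site Leeds ✗ (not Madison or Austin) → not eligible.

Fitness Allowance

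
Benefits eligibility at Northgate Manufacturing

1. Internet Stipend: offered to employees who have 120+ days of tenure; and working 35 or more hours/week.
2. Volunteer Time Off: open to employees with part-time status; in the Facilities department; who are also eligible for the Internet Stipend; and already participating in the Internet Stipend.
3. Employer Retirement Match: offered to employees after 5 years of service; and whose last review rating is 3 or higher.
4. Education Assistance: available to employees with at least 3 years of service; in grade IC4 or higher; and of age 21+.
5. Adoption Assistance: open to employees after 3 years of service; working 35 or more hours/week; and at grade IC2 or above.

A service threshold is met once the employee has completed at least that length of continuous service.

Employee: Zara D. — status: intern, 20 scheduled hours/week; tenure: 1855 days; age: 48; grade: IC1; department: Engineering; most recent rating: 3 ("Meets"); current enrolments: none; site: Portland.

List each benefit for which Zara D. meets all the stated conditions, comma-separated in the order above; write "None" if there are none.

Internet Stipend — service 1855 days ≥ 120 days ✓; 20 hrs/wk < 35 ✗ → not eligible.
Volunteer Time Off — status intern ✗ (requires part-time) → not eligible.
Employer Retirement Match — service 1855 days ≥ 5 years (≈1825 days) ✓; rating 3 ≥ 3 ✓ → eligible.
Education Assistance — service 1855 days ≥ 3 years (≈1095 days) ✓; grade IC1 < IC4 ✗ → not eligible.
Adoption Assistance — service 1855 days ≥ 3 years (≈1095 days) ✓; 20 hrs/wk < 35 ✗ → not eligible.

Employer Retirement Match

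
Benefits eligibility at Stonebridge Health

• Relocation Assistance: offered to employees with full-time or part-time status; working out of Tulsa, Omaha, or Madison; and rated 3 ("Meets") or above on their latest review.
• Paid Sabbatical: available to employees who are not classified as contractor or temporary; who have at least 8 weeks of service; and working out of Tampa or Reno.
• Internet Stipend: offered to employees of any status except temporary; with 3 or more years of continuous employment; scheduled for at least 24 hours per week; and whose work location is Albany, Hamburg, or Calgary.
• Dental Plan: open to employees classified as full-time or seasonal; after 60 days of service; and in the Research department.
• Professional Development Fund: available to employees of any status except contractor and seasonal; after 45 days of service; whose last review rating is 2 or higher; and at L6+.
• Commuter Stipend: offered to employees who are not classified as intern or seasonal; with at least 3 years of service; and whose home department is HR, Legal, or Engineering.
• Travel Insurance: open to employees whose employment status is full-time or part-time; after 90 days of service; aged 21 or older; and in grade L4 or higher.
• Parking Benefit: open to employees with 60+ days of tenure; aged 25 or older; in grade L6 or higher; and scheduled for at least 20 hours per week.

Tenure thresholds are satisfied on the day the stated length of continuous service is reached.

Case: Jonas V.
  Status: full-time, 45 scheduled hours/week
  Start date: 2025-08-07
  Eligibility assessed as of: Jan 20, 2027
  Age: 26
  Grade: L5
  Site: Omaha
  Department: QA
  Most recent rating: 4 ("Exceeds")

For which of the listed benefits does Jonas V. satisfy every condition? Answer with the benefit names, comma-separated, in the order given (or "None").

Relocation Assistance, Travel Insurance

Service from 2025-08-07 to Jan 20, 2027: 531 days.
Relocation Assistance — status full-time ✓; site Omaha ✓; rating 4 ≥ 3 ✓ → eligible.
Paid Sabbatical — status full-time ✓ (not excluded); service 531 days ≥ 8 weeks (≈56 days) ✓; site Omaha ✗ (not Tampa or Reno) → not eligible.
Internet Stipend — status full-time ✓ (not excluded); service 531 days < 3 years (≈1095 days) ✗ → not eligible.
Dental Plan — status full-time ✓; service 531 days ≥ 60 days ✓; dept QA ✗ → not eligible.
Professional Development Fund — status full-time ✓ (not excluded); service 531 days ≥ 45 days ✓; rating 4 ≥ 2 ✓; grade L5 < L6 ✗ → not eligible.
Commuter Stipend — status full-time ✓ (not excluded); service 531 days < 3 years (≈1095 days) ✗ → not eligible.
Travel Insurance — status full-time ✓; service 531 days ≥ 90 days ✓; age 26 ≥ 21 ✓; grade L5 ≥ L4 ✓ → eligible.
Parking Benefit — service 531 days ≥ 60 days ✓; age 26 ≥ 25 ✓; grade L5 < L6 ✗ → not eligible.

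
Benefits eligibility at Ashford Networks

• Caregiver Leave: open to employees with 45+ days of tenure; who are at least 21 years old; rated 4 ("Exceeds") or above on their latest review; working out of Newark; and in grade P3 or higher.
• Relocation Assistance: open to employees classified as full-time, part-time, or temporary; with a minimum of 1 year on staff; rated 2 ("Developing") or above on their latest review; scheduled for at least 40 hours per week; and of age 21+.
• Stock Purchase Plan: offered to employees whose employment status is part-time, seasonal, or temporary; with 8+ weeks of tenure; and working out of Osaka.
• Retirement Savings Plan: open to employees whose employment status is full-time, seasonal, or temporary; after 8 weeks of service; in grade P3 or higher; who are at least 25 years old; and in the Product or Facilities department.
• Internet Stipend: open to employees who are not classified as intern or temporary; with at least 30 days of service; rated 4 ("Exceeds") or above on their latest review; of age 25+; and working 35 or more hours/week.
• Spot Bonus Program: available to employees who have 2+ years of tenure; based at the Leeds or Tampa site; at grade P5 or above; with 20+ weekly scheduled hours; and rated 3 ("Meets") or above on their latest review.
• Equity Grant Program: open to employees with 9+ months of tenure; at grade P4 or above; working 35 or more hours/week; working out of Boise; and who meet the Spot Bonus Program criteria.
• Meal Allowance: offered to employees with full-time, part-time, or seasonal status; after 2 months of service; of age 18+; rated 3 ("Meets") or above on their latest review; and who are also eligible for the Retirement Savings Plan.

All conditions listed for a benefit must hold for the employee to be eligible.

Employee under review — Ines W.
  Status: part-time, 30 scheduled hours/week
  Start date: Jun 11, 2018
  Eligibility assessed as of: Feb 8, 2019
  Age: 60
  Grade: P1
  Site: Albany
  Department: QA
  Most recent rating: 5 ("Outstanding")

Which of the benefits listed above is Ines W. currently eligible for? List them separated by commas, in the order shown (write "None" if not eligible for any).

Service from Jun 11, 2018 to Feb 8, 2019: 242 days.
Caregiver Leave — service 242 days ≥ 45 days ✓; age 60 ≥ 21 ✓; rating 5 ≥ 4 ✓; site Albany ✗ (not Newark) → not eligible.
Relocation Assistance — status part-time ✓; service 242 days < 1 year (≈365 days) ✗ → not eligible.
Stock Purchase Plan — status part-time ✓; service 242 days ≥ 8 weeks (≈56 days) ✓; site Albany ✗ (not Osaka) → not eligible.
Retirement Savings Plan — status part-time ✗ (requires full-time, seasonal, or temporary) → not eligible.
Internet Stipend — status part-time ✓ (not excluded); service 242 days ≥ 30 days ✓; rating 5 ≥ 4 ✓; age 60 ≥ 25 ✓; 30 hrs/wk < 35 ✗ → not eligible.
Spot Bonus Program — service 242 days < 2 years (≈730 days) ✗ → not eligible.
Equity Grant Program — service 242 days < 9 months (≈270 days) ✗ → not eligible.
Meal Allowance — status part-time ✓; service 242 days ≥ 2 months (≈60 days) ✓; age 60 ≥ 18 ✓; rating 5 ≥ 3 ✓; not eligible for Retirement Savings Plan ✗ → not eligible.

None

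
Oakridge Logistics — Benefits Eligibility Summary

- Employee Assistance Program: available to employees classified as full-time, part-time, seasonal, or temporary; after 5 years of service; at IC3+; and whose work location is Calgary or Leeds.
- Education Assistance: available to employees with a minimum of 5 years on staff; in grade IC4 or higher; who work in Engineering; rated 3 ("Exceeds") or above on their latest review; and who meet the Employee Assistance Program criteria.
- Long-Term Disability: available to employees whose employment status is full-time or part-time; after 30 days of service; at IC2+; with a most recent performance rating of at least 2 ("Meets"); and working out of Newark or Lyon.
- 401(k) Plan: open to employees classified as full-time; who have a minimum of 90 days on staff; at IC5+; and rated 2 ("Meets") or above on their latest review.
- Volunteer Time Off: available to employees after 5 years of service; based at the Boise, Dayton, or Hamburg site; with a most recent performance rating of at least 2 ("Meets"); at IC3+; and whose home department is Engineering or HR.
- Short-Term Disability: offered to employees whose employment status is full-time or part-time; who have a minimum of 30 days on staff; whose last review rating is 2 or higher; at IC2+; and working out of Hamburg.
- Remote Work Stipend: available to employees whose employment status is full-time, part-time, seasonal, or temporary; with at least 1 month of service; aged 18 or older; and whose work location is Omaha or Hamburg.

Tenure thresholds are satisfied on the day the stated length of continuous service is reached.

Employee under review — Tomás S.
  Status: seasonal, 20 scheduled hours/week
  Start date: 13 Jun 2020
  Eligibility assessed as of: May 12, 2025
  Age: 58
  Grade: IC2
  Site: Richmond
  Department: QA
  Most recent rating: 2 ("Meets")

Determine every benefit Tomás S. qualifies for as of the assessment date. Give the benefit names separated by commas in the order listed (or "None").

Service from 13 Jun 2020 to May 12, 2025: 1794 days.
Employee Assistance Program — status seasonal ✓; service 1794 days < 5 years (≈1825 days) ✗ → not eligible.
Education Assistance — service 1794 days < 5 years (≈1825 days) ✗ → not eligible.
Long-Term Disability — status seasonal ✗ (requires full-time or part-time) → not eligible.
401(k) Plan — status seasonal ✗ (requires full-time) → not eligible.
Volunteer Time Off — service 1794 days < 5 years (≈1825 days) ✗ → not eligible.
Short-Term Disability — status seasonal ✗ (requires full-time or part-time) → not eligible.
Remote Work Stipend — status seasonal ✓; service 1794 days ≥ 1 month (≈30 days) ✓; age 58 ≥ 18 ✓; site Richmond ✗ (not Omaha or Hamburg) → not eligible.

None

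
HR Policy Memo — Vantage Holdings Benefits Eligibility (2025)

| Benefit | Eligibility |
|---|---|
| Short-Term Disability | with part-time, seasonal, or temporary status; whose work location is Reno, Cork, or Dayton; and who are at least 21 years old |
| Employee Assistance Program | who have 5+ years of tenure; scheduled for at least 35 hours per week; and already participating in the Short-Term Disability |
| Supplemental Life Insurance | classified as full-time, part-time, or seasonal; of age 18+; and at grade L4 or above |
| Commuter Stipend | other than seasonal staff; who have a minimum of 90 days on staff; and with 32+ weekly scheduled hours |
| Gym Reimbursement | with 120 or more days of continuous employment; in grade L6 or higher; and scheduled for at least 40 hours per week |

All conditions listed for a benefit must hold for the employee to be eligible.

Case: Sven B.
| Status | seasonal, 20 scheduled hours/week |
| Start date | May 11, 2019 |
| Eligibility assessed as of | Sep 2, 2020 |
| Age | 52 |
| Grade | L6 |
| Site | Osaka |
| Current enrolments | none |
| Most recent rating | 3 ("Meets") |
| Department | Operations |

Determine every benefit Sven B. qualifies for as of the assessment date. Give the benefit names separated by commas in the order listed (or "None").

Supplemental Life Insurance

Service from May 11, 2019 to Sep 2, 2020: 480 days.
Short-Term Disability — status seasonal ✓; site Osaka ✗ (not Reno, Cork, or Dayton) → not eligible.
Employee Assistance Program — service 480 days < 5 years (≈1825 days) ✗ → not eligible.
Supplemental Life Insurance — status seasonal ✓; age 52 ≥ 18 ✓; grade L6 ≥ L4 ✓ → eligible.
Commuter Stipend — status seasonal ✗ (excluded) → not eligible.
Gym Reimbursement — service 480 days ≥ 120 days ✓; grade L6 ≥ L6 ✓; 20 hrs/wk < 40 ✗ → not eligible.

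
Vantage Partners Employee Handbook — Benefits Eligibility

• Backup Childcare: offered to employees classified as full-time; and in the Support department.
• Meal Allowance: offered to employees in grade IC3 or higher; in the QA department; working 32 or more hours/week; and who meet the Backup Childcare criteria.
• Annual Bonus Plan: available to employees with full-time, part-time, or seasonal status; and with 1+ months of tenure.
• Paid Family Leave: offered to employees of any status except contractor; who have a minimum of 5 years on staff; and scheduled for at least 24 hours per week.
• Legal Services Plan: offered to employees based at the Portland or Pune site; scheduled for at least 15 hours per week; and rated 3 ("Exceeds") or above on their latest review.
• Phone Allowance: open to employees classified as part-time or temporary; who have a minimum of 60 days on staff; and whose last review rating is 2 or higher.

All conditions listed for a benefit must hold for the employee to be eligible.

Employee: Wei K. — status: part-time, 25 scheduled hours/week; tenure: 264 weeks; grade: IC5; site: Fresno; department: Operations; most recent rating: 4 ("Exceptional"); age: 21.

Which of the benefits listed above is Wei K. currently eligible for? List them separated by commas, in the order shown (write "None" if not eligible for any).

Backup Childcare — status part-time ✗ (requires full-time) → not eligible.
Meal Allowance — grade IC5 ≥ IC3 ✓; dept Operations ✗ → not eligible.
Annual Bonus Plan — status part-time ✓; service 264 weeks ≥ 1 month (≈30 days) ✓ → eligible.
Paid Family Leave — status part-time ✓ (not excluded); service 264 weeks ≥ 5 years (≈1825 days) ✓; 25 hrs/wk ≥ 24 ✓ → eligible.
Legal Services Plan — site Fresno ✗ (not Portland or Pune) → not eligible.
Phone Allowance — status part-time ✓; service 264 weeks ≥ 60 days ✓; rating 4 ≥ 2 ✓ → eligible.

Annual Bonus Plan, Paid Family Leave, Phone Allowance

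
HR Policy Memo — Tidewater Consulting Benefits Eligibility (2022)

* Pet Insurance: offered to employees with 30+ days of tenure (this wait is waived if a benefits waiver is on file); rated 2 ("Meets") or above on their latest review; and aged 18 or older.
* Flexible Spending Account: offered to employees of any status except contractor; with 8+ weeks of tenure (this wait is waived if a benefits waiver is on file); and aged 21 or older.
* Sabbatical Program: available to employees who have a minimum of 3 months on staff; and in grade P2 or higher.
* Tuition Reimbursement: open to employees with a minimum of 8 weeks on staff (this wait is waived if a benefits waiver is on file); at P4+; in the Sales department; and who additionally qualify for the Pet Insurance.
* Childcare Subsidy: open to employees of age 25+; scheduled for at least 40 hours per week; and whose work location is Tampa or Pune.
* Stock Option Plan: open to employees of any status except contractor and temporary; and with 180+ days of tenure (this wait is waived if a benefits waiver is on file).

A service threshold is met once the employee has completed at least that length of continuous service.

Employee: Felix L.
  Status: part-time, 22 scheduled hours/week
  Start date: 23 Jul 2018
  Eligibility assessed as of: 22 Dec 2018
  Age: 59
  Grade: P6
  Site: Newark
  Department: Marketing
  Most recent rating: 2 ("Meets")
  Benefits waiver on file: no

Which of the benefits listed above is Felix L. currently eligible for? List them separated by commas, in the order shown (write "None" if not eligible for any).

Service from 23 Jul 2018 to 22 Dec 2018: 152 days.
Pet Insurance — no waiver, service 152 days ≥ 30 days ✓; rating 2 ≥ 2 ✓; age 59 ≥ 18 ✓ → eligible.
Flexible Spending Account — status part-time ✓ (not excluded); no waiver, service 152 days ≥ 8 weeks (≈56 days) ✓; age 59 ≥ 21 ✓ → eligible.
Sabbatical Program — service 152 days ≥ 3 months (≈90 days) ✓; grade P6 ≥ P2 ✓ → eligible.
Tuition Reimbursement — no waiver, service 152 days ≥ 8 weeks (≈56 days) ✓; grade P6 ≥ P4 ✓; dept Marketing ✗ → not eligible.
Childcare Subsidy — age 59 ≥ 25 ✓; 22 hrs/wk < 40 ✗ → not eligible.
Stock Option Plan — status part-time ✓ (not excluded); no waiver, service 152 days < 180 days ✗ → not eligible.

Pet Insurance, Flexible Spending Account, Sabbatical Program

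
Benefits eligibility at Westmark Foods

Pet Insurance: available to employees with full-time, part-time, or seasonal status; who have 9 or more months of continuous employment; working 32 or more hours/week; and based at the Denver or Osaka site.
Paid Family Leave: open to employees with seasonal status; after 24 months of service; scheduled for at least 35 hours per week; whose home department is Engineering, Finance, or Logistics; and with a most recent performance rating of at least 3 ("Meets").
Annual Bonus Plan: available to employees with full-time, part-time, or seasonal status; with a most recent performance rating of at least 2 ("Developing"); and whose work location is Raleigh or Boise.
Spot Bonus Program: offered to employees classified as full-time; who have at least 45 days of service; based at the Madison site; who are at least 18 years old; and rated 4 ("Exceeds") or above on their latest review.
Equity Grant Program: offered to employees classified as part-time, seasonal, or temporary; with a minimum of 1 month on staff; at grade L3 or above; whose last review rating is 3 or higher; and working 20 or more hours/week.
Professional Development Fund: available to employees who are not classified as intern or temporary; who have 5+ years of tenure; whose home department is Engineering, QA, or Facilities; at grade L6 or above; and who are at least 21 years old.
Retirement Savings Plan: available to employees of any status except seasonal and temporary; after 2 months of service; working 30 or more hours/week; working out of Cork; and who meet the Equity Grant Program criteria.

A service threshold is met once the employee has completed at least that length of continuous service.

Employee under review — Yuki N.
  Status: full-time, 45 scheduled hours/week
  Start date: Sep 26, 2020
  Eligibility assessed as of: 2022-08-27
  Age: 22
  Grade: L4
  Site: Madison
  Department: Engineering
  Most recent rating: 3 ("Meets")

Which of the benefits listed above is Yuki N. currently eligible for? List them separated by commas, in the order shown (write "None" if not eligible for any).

Service from Sep 26, 2020 to 2022-08-27: 700 days.
Pet Insurance — status full-time ✓; service 700 days ≥ 9 months (≈270 days) ✓; 45 hrs/wk ≥ 32 ✓; site Madison ✗ (not Denver or Osaka) → not eligible.
Paid Family Leave — status full-time ✗ (requires seasonal) → not eligible.
Annual Bonus Plan — status full-time ✓; rating 3 ≥ 2 ✓; site Madison ✗ (not Raleigh or Boise) → not eligible.
Spot Bonus Program — status full-time ✓; service 700 days ≥ 45 days ✓; site Madison ✓; age 22 ≥ 18 ✓; rating 3 < 4 ✗ → not eligible.
Equity Grant Program — status full-time ✗ (requires part-time, seasonal, or temporary) → not eligible.
Professional Development Fund — status full-time ✓ (not excluded); service 700 days < 5 years (≈1825 days) ✗ → not eligible.
Retirement Savings Plan — status full-time ✓ (not excluded); service 700 days ≥ 2 months (≈60 days) ✓; 45 hrs/wk ≥ 30 ✓; site Madison ✗ (not Cork) → not eligible.

None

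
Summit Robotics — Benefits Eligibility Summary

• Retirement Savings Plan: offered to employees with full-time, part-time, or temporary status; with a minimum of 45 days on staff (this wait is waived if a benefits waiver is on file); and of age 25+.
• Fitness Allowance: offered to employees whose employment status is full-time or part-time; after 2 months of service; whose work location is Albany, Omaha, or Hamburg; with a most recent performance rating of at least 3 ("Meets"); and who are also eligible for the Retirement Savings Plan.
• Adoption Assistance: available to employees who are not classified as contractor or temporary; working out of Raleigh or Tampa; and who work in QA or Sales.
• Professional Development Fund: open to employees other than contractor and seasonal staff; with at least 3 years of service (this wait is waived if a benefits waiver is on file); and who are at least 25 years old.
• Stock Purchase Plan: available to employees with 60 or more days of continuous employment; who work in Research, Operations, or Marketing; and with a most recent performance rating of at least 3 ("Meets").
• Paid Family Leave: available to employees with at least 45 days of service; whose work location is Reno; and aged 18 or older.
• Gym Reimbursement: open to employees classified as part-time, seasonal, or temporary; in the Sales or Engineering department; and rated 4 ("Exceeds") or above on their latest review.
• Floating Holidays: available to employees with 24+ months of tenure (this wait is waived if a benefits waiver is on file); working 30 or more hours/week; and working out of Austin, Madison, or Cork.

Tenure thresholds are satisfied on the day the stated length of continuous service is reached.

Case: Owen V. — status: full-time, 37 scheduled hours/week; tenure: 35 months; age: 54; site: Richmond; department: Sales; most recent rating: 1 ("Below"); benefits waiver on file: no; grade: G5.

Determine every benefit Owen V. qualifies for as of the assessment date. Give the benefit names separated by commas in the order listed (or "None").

Retirement Savings Plan

Retirement Savings Plan — status full-time ✓; no waiver, service 35 months ≥ 45 days ✓; age 54 ≥ 25 ✓ → eligible.
Fitness Allowance — status full-time ✓; service 35 months ≥ 2 months ✓; site Richmond ✗ (not Albany, Omaha, or Hamburg) → not eligible.
Adoption Assistance — status full-time ✓ (not excluded); site Richmond ✗ (not Raleigh or Tampa) → not eligible.
Professional Development Fund — status full-time ✓ (not excluded); no waiver, service 35 months < 3 years (≈1095 days) ✗ → not eligible.
Stock Purchase Plan — service 35 months ≥ 60 days ✓; dept Sales ✗ → not eligible.
Paid Family Leave — service 35 months ≥ 45 days ✓; site Richmond ✗ (not Reno) → not eligible.
Gym Reimbursement — status full-time ✗ (requires part-time, seasonal, or temporary) → not eligible.
Floating Holidays — no waiver, service 35 months ≥ 24 months ✓; 37 hrs/wk ≥ 30 ✓; site Richmond ✗ (not Austin, Madison, or Cork) → not eligible.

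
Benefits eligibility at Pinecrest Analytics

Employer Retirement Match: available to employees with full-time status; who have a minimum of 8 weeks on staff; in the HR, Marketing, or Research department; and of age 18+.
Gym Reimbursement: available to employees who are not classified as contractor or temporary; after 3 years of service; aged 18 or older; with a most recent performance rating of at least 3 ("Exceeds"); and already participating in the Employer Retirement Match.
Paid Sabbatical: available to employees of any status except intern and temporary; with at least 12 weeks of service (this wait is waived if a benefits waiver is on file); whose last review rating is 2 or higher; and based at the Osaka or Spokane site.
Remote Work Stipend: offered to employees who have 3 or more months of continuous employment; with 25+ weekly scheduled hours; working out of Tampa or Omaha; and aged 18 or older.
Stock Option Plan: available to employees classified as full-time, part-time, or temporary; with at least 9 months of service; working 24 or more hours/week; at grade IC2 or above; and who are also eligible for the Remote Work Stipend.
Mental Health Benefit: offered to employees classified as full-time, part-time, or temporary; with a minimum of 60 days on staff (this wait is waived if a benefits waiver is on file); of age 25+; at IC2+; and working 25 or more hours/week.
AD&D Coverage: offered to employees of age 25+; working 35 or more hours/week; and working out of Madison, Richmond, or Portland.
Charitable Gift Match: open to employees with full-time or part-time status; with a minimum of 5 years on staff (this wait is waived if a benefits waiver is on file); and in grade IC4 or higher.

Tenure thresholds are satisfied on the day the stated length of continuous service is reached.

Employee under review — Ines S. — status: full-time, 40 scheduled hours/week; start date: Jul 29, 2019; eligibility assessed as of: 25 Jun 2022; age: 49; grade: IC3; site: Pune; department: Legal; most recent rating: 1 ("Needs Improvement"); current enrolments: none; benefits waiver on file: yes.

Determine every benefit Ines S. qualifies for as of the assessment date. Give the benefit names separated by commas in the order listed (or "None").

Mental Health Benefit

Service from Jul 29, 2019 to 25 Jun 2022: 1062 days.
Employer Retirement Match — status full-time ✓; service 1062 days ≥ 8 weeks (≈56 days) ✓; dept Legal ✗ → not eligible.
Gym Reimbursement — status full-time ✓ (not excluded); service 1062 days < 3 years (≈1095 days) ✗ → not eligible.
Paid Sabbatical — status full-time ✓ (not excluded); benefits waiver on file ✓; rating 1 < 2 ✗ → not eligible.
Remote Work Stipend — service 1062 days ≥ 3 months (≈90 days) ✓; 40 hrs/wk ≥ 25 ✓; site Pune ✗ (not Tampa or Omaha) → not eligible.
Stock Option Plan — status full-time ✓; service 1062 days ≥ 9 months (≈270 days) ✓; 40 hrs/wk ≥ 24 ✓; grade IC3 ≥ IC2 ✓; not eligible for Remote Work Stipend ✗ → not eligible.
Mental Health Benefit — status full-time ✓; benefits waiver on file ✓; age 49 ≥ 25 ✓; grade IC3 ≥ IC2 ✓; 40 hrs/wk ≥ 25 ✓ → eligible.
AD&D Coverage — age 49 ≥ 25 ✓; 40 hrs/wk ≥ 35 ✓; site Pune ✗ (not Madison, Richmond, or Portland) → not eligible.
Charitable Gift Match — status full-time ✓; benefits waiver on file ✓; grade IC3 < IC4 ✗ → not eligible.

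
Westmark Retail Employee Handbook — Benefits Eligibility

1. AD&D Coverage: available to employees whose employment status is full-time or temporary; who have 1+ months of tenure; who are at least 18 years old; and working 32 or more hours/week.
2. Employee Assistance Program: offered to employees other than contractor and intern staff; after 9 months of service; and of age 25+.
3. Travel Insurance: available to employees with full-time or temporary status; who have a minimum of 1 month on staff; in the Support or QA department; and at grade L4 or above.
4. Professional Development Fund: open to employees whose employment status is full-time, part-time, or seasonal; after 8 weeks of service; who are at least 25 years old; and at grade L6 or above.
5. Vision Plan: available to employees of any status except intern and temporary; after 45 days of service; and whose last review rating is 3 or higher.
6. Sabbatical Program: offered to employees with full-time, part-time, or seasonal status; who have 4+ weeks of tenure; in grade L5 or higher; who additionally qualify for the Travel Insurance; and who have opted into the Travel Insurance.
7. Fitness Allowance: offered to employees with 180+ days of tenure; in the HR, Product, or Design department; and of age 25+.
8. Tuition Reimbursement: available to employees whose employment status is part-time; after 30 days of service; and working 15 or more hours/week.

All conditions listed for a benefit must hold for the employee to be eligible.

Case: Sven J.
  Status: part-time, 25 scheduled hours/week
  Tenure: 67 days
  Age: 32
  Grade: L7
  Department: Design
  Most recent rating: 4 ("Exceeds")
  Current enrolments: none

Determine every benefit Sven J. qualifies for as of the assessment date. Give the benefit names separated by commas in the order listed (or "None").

AD&D Coverage — status part-time ✗ (requires full-time or temporary) → not eligible.
Employee Assistance Program — status part-time ✓ (not excluded); service 67 days < 9 months (≈270 days) ✗ → not eligible.
Travel Insurance — status part-time ✗ (requires full-time or temporary) → not eligible.
Professional Development Fund — status part-time ✓; service 67 days ≥ 8 weeks (≈56 days) ✓; age 32 ≥ 25 ✓; grade L7 ≥ L6 ✓ → eligible.
Vision Plan — status part-time ✓ (not excluded); service 67 days ≥ 45 days ✓; rating 4 ≥ 3 ✓ → eligible.
Sabbatical Program — status part-time ✓; service 67 days ≥ 4 weeks (≈28 days) ✓; grade L7 ≥ L5 ✓; not eligible for Travel Insurance ✗ → not eligible.
Fitness Allowance — service 67 days < 180 days ✗ → not eligible.
Tuition Reimbursement — status part-time ✓; service 67 days ≥ 30 days ✓; 25 hrs/wk ≥ 15 ✓ → eligible.

Professional Development Fund, Vision Plan, Tuition Reimbursement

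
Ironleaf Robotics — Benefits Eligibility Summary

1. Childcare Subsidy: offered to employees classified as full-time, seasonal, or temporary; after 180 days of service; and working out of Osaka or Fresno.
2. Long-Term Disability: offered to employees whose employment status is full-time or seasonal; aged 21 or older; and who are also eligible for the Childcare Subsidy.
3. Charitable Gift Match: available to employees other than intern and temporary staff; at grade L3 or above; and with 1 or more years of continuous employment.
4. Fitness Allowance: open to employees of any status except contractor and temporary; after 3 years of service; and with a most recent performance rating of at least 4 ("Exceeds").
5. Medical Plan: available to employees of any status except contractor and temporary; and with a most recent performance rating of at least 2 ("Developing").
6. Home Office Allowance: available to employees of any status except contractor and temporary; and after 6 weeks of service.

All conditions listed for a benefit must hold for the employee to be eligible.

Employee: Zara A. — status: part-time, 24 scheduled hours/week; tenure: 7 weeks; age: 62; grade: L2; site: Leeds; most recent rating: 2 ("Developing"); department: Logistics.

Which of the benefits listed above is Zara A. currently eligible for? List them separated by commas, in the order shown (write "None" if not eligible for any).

Medical Plan, Home Office Allowance

Childcare Subsidy — status part-time ✗ (requires full-time, seasonal, or temporary) → not eligible.
Long-Term Disability — status part-time ✗ (requires full-time or seasonal) → not eligible.
Charitable Gift Match — status part-time ✓ (not excluded); grade L2 < L3 ✗ → not eligible.
Fitness Allowance — status part-time ✓ (not excluded); service 7 weeks < 3 years (≈1095 days) ✗ → not eligible.
Medical Plan — status part-time ✓ (not excluded); rating 2 ≥ 2 ✓ → eligible.
Home Office Allowance — status part-time ✓ (not excluded); service 7 weeks ≥ 6 weeks ✓ → eligible.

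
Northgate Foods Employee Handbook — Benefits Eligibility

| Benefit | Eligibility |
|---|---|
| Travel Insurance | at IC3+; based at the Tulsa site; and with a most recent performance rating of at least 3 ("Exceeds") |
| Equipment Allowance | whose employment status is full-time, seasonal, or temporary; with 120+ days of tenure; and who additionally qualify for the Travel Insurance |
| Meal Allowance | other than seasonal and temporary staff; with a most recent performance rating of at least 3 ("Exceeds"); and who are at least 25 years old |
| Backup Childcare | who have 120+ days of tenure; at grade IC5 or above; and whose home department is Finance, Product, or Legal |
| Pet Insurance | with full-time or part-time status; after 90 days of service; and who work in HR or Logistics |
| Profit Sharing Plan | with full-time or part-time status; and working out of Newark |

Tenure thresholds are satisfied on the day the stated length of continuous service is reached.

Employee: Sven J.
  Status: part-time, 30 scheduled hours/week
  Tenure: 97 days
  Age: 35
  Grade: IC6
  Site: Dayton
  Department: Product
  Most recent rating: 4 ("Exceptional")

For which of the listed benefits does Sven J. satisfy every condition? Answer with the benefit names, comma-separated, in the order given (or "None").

Meal Allowance

Travel Insurance — grade IC6 ≥ IC3 ✓; site Dayton ✗ (not Tulsa) → not eligible.
Equipment Allowance — status part-time ✗ (requires full-time, seasonal, or temporary) → not eligible.
Meal Allowance — status part-time ✓ (not excluded); rating 4 ≥ 3 ✓; age 35 ≥ 25 ✓ → eligible.
Backup Childcare — service 97 days < 120 days ✗ → not eligible.
Pet Insurance — status part-time ✓; service 97 days ≥ 90 days ✓; dept Product ✗ → not eligible.
Profit Sharing Plan — status part-time ✓; site Dayton ✗ (not Newark) → not eligible.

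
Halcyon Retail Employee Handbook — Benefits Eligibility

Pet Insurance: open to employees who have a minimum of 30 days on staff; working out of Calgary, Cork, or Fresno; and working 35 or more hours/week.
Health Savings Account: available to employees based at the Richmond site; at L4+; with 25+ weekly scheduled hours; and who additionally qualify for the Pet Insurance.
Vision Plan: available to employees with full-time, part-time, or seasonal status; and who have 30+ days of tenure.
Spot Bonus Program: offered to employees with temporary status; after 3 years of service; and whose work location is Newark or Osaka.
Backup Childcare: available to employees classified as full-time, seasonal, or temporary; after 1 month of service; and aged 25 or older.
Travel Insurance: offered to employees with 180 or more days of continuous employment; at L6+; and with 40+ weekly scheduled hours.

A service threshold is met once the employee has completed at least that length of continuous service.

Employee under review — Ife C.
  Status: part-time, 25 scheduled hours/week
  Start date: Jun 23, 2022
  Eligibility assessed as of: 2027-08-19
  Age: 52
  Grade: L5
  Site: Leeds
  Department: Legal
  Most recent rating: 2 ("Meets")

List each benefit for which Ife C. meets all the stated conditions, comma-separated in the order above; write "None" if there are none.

Vision Plan

Service from Jun 23, 2022 to 2027-08-19: 1883 days.
Pet Insurance — service 1883 days ≥ 30 days ✓; site Leeds ✗ (not Calgary, Cork, or Fresno) → not eligible.
Health Savings Account — site Leeds ✗ (not Richmond) → not eligible.
Vision Plan — status part-time ✓; service 1883 days ≥ 30 days ✓ → eligible.
Spot Bonus Program — status part-time ✗ (requires temporary) → not eligible.
Backup Childcare — status part-time ✗ (requires full-time, seasonal, or temporary) → not eligible.
Travel Insurance — service 1883 days ≥ 180 days ✓; grade L5 < L6 ✗ → not eligible.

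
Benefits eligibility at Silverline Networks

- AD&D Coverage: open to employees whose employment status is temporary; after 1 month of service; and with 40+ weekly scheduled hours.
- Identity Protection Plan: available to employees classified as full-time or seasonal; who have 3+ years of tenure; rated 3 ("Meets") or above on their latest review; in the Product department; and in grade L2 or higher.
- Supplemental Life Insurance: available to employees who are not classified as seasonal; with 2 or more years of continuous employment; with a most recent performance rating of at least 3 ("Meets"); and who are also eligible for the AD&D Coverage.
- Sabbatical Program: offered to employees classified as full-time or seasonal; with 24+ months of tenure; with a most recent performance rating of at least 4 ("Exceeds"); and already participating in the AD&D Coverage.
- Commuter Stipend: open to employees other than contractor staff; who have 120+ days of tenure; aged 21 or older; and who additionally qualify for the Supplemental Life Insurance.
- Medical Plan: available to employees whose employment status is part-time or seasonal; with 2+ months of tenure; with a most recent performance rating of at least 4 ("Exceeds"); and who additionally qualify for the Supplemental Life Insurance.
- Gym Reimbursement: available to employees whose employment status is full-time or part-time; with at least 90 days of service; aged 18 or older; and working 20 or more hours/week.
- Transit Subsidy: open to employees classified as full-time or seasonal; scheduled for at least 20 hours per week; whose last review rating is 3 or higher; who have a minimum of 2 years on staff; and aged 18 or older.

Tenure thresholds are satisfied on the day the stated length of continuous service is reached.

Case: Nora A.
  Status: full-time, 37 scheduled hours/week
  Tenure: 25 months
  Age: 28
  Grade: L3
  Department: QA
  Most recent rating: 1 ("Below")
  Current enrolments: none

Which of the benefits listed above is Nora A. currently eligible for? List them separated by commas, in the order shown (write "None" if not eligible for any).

AD&D Coverage — status full-time ✗ (requires temporary) → not eligible.
Identity Protection Plan — status full-time ✓; service 25 months < 3 years (≈1095 days) ✗ → not eligible.
Supplemental Life Insurance — status full-time ✓ (not excluded); service 25 months ≥ 2 years (≈730 days) ✓; rating 1 < 3 ✗ → not eligible.
Sabbatical Program — status full-time ✓; service 25 months ≥ 24 months ✓; rating 1 < 4 ✗ → not eligible.
Commuter Stipend — status full-time ✓ (not excluded); service 25 months ≥ 120 days ✓; age 28 ≥ 21 ✓; not eligible for Supplemental Life Insurance ✗ → not eligible.
Medical Plan — status full-time ✗ (requires part-time or seasonal) → not eligible.
Gym Reimbursement — status full-time ✓; service 25 months ≥ 90 days ✓; age 28 ≥ 18 ✓; 37 hrs/wk ≥ 20 ✓ → eligible.
Transit Subsidy — status full-time ✓; 37 hrs/wk ≥ 20 ✓; rating 1 < 3 ✗ → not eligible.

Gym Reimbursement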